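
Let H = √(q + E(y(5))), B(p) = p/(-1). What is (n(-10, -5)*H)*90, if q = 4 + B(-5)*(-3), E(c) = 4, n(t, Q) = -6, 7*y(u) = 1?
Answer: -540*I*√7 ≈ -1428.7*I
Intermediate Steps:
y(u) = ⅐ (y(u) = (⅐)*1 = ⅐)
B(p) = -p (B(p) = p*(-1) = -p)
q = -11 (q = 4 - 1*(-5)*(-3) = 4 + 5*(-3) = 4 - 15 = -11)
H = I*√7 (H = √(-11 + 4) = √(-7) = I*√7 ≈ 2.6458*I)
(n(-10, -5)*H)*90 = -6*I*√7*90 = -540*I*√7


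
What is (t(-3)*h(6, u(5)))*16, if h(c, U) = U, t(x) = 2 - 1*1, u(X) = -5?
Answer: -80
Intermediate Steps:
t(x) = 1 (t(x) = 2 - 1 = 1)
(t(-3)*h(6, u(5)))*16 = (1*(-5))*16 = -5*16 = -80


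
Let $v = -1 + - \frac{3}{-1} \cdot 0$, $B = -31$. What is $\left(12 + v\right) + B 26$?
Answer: $-795$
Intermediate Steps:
$v = -1$ ($v = -1 + \left(-3\right) \left(-1\right) 0 = -1 + 3 \cdot 0 = -1 + 0 = -1$)
$\left(12 + v\right) + B 26 = \left(12 - 1\right) - 806 = 11 - 806 = -795$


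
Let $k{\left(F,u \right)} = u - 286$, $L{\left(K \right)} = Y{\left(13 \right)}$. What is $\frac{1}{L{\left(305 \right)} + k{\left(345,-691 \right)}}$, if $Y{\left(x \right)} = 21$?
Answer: $- \frac{1}{956} \approx -0.001046$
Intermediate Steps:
$L{\left(K \right)} = 21$
$k{\left(F,u \right)} = -286 + u$
$\frac{1}{L{\left(305 \right)} + k{\left(345,-691 \right)}} = \frac{1}{21 - 977} = \frac{1}{-956} = - \frac{1}{956}$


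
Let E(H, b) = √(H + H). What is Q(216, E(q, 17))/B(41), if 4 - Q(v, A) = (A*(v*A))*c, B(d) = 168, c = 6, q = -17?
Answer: 11017/42 ≈ 262.31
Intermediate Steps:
E(H, b) = √2*√H (E(H, b) = √(2*H) = √2*√H)
Q(v, A) = 4 - 6*v*A² (Q(v, A) = 4 - A*(v*A)*6 = 4 - A*(A*v)*6 = 4 - v*A²*6 = 4 - 6*v*A²)
Q(216, E(q, 17))/B(41) = (4 - 6*216*(√2*√(-17))²)/168 = (4 - 6*216*(√2*(I*√17))²)*(1/168) = (4 - 6*216*(I*√34)²)*(1/168) = (4 - 6*216*(-34))*(1/168) = (4 + 44064)*(1/168) = 44068*(1/168) = 11017/42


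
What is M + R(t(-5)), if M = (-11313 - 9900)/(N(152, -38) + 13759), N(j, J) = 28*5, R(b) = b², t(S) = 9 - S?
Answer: 900997/4633 ≈ 194.47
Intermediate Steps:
N(j, J) = 140
M = -7071/4633 (M = (-11313 - 9900)/(140 + 13759) = -21213/13899 = -21213*1/13899 = -7071/4633 ≈ -1.5262)
M + R(t(-5)) = -7071/4633 + (9 - 1*(-5))² = -7071/4633 + (9 + 5)² = -7071/4633 + 14² = -7071/4633 + 196 = 900997/4633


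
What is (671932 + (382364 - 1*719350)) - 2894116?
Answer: -2559170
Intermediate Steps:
(671932 + (382364 - 1*719350)) - 2894116 = (671932 + (382364 - 719350)) - 2894116 = (671932 - 336986) - 2894116 = 334946 - 2894116 = -2559170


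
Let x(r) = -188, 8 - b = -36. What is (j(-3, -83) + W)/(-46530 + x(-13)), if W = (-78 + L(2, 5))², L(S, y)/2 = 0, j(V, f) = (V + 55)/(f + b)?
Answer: -9124/70077 ≈ -0.13020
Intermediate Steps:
b = 44 (b = 8 - 1*(-36) = 8 + 36 = 44)
j(V, f) = (55 + V)/(44 + f) (j(V, f) = (V + 55)/(f + 44) = (55 + V)/(44 + f))
L(S, y) = 0 (L(S, y) = 2*0 = 0)
W = 6084 (W = (-78 + 0)² = (-78)² = 6084)
(j(-3, -83) + W)/(-46530 + x(-13)) = ((55 - 3)/(44 - 83) + 6084)/(-46530 - 188) = (52/(-39) + 6084)/(-46718) = (-1/39*52 + 6084)*(-1/46718) = (-4/3 + 6084)*(-1/46718) = (18248/3)*(-1/46718) = -9124/70077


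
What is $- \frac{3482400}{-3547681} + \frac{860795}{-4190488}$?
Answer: $\frac{607322597095}{782448139912} \approx 0.77618$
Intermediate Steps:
$- \frac{3482400}{-3547681} + \frac{860795}{-4190488} = \left(-3482400\right) \left(- \frac{1}{3547681}\right) + 860795 \left(- \frac{1}{4190488}\right) = \frac{3482400}{3547681} - \frac{45305}{220552} = \frac{607322597095}{782448139912}$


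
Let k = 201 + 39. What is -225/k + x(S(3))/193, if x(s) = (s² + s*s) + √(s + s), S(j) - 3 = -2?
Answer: -2863/3088 + √2/193 ≈ -0.91981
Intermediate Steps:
k = 240
S(j) = 1 (S(j) = 3 - 2 = 1)
x(s) = 2*s² + √2*√s (x(s) = (s² + s²) + √(2*s) = 2*s² + √2*√s)
-225/k + x(S(3))/193 = -225/240 + (2*1² + √2*√1)/193 = -225*1/240 + (2*1 + √2*1)*(1/193) = -15/16 + (2 + √2)*(1/193) = -15/16 + (2/193 + √2/193) = -2863/3088 + √2/193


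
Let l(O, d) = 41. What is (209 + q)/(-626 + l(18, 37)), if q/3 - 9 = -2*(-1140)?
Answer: -7076/585 ≈ -12.096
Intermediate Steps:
q = 6867 (q = 27 + 3*(-2*(-1140)) = 27 + 3*2280 = 27 + 6840 = 6867)
(209 + q)/(-626 + l(18, 37)) = (209 + 6867)/(-626 + 41) = 7076/(-585) = 7076*(-1/585) = -7076/585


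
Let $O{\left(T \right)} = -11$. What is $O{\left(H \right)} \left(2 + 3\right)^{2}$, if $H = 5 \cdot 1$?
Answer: $-275$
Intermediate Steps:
$H = 5$
$O{\left(H \right)} \left(2 + 3\right)^{2} = - 11 \left(2 + 3\right)^{2} = - 11 \cdot 5^{2} = \left(-11\right) 25 = -275$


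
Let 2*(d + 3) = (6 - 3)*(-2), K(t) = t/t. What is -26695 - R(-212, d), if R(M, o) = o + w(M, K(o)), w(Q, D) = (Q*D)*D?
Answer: -26477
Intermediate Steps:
K(t) = 1
w(Q, D) = Q*D² (w(Q, D) = (D*Q)*D = Q*D²)
d = -6 (d = -3 + ((6 - 3)*(-2))/2 = -3 + (3*(-2))/2 = -3 + (½)*(-6) = -3 - 3 = -6)
R(M, o) = M + o (R(M, o) = o + M*1² = o + M*1 = o + M = M + o)
-26695 - R(-212, d) = -26695 - (-212 - 6) = -26695 - 1*(-218) = -26695 + 218 = -26477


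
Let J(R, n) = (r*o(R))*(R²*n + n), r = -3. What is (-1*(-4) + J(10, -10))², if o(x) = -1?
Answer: 9156676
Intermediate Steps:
J(R, n) = 3*n + 3*n*R² (J(R, n) = (-3*(-1))*(R²*n + n) = 3*(n*R² + n) = 3*(n + n*R²) = 3*n + 3*n*R²)
(-1*(-4) + J(10, -10))² = (-1*(-4) + 3*(-10)*(1 + 10²))² = (4 + 3*(-10)*(1 + 100))² = (4 + 3*(-10)*101)² = (4 - 3030)² = (-3026)² = 9156676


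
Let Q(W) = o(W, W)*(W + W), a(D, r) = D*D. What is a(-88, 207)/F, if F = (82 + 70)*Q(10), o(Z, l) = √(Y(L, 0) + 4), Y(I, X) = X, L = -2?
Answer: 121/95 ≈ 1.2737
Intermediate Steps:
a(D, r) = D²
o(Z, l) = 2 (o(Z, l) = √(0 + 4) = √4 = 2)
Q(W) = 4*W (Q(W) = 2*(W + W) = 2*(2*W) = 4*W)
F = 6080 (F = (82 + 70)*(4*10) = 152*40 = 6080)
a(-88, 207)/F = (-88)²/6080 = 7744*(1/6080) = 121/95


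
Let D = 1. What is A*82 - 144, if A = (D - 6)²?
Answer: 1906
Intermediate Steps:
A = 25 (A = (1 - 6)² = (-5)² = 25)
A*82 - 144 = 25*82 - 144 = 2050 - 144 = 1906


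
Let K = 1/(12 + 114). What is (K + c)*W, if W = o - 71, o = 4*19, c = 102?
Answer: 64265/126 ≈ 510.04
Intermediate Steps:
o = 76
K = 1/126 ≈ 0.0079365
W = 5 (W = 76 - 71 = 5)
(K + c)*W = (1/126 + 102)*5 = (12853/126)*5 = 64265/126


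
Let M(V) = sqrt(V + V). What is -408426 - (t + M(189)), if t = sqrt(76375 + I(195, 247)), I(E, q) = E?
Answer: -408426 - sqrt(76570) - 3*sqrt(42) ≈ -4.0872e+5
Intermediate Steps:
t = sqrt(76570) (t = sqrt(76375 + 195) = sqrt(76570) ≈ 276.71)
M(V) = sqrt(2)*sqrt(V) (M(V) = sqrt(2*V) = sqrt(2)*sqrt(V))
-408426 - (t + M(189)) = -408426 - (sqrt(76570) + sqrt(2)*sqrt(189)) = -408426 - (sqrt(76570) + sqrt(2)*(3*sqrt(21))) = -408426 - (sqrt(76570) + 3*sqrt(42)) = -408426 + (-sqrt(76570) - 3*sqrt(42)) = -408426 - sqrt(76570) - 3*sqrt(42)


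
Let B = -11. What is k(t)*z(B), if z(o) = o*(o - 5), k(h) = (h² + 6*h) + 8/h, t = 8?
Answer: 19888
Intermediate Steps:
k(h) = h² + 6*h + 8/h
z(o) = o*(-5 + o)
k(t)*z(B) = ((8 + 8²*(6 + 8))/8)*(-11*(-5 - 11)) = ((8 + 64*14)/8)*(-11*(-16)) = ((8 + 896)/8)*176 = ((⅛)*904)*176 = 113*176 = 19888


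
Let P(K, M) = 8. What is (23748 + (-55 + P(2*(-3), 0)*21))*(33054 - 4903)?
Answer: 671711011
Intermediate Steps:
(23748 + (-55 + P(2*(-3), 0)*21))*(33054 - 4903) = (23748 + (-55 + 8*21))*(33054 - 4903) = (23748 + (-55 + 168))*28151 = (23748 + 113)*28151 = 23861*28151 = 671711011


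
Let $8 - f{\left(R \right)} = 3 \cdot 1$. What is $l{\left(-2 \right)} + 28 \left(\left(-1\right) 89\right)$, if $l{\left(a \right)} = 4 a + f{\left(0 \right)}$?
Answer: $-2495$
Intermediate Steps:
$f{\left(R \right)} = 5$ ($f{\left(R \right)} = 8 - 3 \cdot 1 = 8 - 3 = 5$)
$l{\left(a \right)} = 5 + 4 a$ ($l{\left(a \right)} = 4 a + 5 = 5 + 4 a$)
$l{\left(-2 \right)} + 28 \left(\left(-1\right) 89\right) = \left(5 + 4 \left(-2\right)\right) + 28 \left(\left(-1\right) 89\right) = \left(5 - 8\right) + 28 \left(-89\right) = -3 - 2492 = -2495$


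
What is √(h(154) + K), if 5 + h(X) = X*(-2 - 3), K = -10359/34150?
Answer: I*√36167047894/6830 ≈ 27.844*I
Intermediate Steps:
K = -10359/34150 (K = -10359*1/34150 = -10359/34150 ≈ -0.30334)
h(X) = -5 - 5*X (h(X) = -5 + X*(-2 - 3) = -5 + X*(-5) = -5 - 5*X)
√(h(154) + K) = √((-5 - 5*154) - 10359/34150) = √((-5 - 770) - 10359/34150) = √(-775 - 10359/34150) = √(-26476609/34150) = I*√36167047894/6830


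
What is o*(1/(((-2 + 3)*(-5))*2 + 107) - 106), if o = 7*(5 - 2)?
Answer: -215901/97 ≈ -2225.8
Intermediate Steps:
o = 21 (o = 7*3 = 21)
o*(1/(((-2 + 3)*(-5))*2 + 107) - 106) = 21*(1/(((-2 + 3)*(-5))*2 + 107) - 106) = 21*(1/((1*(-5))*2 + 107) - 106) = 21*(1/(-5*2 + 107) - 106) = 21*(1/(-10 + 107) - 106) = 21*(1/97 - 106) = 21*(-10281/97) = -215901/97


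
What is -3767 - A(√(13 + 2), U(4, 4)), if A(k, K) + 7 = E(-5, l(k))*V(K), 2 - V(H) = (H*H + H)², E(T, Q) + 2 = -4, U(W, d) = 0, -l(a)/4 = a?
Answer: -3748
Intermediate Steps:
l(a) = -4*a
E(T, Q) = -6 (E(T, Q) = -2 - 4 = -6)
V(H) = 2 - (H + H²)² (V(H) = 2 - (H*H + H)² = 2 - (H² + H)² = 2 - (H + H²)²)
A(k, K) = -19 + 6*K²*(1 + K)² (A(k, K) = -7 - 6*(2 - K²*(1 + K)²) = -7 + (-12 + 6*K²*(1 + K)²) = -19 + 6*K²*(1 + K)²)
-3767 - A(√(13 + 2), U(4, 4)) = -3767 - (-19 + 6*0²*(1 + 0)²) = -3767 - (-19 + 6*0*1²) = -3767 - (-19 + 6*0*1) = -3767 - (-19 + 0) = -3767 - 1*(-19) = -3767 + 19 = -3748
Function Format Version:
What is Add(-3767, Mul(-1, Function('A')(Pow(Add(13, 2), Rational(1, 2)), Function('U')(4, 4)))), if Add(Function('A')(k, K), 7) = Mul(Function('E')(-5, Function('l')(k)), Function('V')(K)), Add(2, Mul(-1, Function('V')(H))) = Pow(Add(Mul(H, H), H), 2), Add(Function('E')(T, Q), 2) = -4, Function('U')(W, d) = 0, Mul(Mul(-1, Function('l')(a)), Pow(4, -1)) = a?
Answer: -3748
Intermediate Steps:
Function('l')(a) = Mul(-4, a)
Function('E')(T, Q) = -6 (Function('E')(T, Q) = Add(-2, -4) = -6)
Function('V')(H) = Add(2, Mul(-1, Pow(Add(H, Pow(H, 2)), 2))) (Function('V')(H) = Add(2, Mul(-1, Pow(Add(Mul(H, H), H), 2))) = Add(2, Mul(-1, Pow(Add(Pow(H, 2), H), 2))) = Add(2, Mul(-1, Pow(Add(H, Pow(H, 2)), 2))))
Function('A')(k, K) = Add(-19, Mul(6, Pow(K, 2), Pow(Add(1, K), 2))) (Function('A')(k, K) = Add(-7, Mul(-6, Add(2, Mul(-1, Pow(K, 2), Pow(Add(1, K), 2))))) = Add(-7, Add(-12, Mul(6, Pow(K, 2), Pow(Add(1, K), 2)))) = Add(-19, Mul(6, Pow(K, 2), Pow(Add(1, K), 2))))
Add(-3767, Mul(-1, Function('A')(Pow(Add(13, 2), Rational(1, 2)), Function('U')(4, 4)))) = Add(-3767, Mul(-1, Add(-19, Mul(6, Pow(0, 2), Pow(Add(1, 0), 2))))) = Add(-3767, Mul(-1, Add(-19, Mul(6, 0, Pow(1, 2))))) = Add(-3767, Mul(-1, Add(-19, Mul(6, 0, 1)))) = Add(-3767, Mul(-1, Add(-19, 0))) = Add(-3767, Mul(-1, -19)) = Add(-3767, 19) = -3748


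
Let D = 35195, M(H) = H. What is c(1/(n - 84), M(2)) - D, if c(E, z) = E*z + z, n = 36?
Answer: -844633/24 ≈ -35193.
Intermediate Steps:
c(E, z) = z + E*z
c(1/(n - 84), M(2)) - D = 2*(1 + 1/(36 - 84)) - 1*35195 = 2*(1 + 1/(-48)) - 35195 = 2*(1 - 1/48) - 35195 = 2*(47/48) - 35195 = 47/24 - 35195 = -844633/24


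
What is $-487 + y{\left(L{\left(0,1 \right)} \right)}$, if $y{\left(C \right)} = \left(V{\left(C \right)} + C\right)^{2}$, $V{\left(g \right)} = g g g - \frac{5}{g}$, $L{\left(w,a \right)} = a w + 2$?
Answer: $- \frac{1723}{4} \approx -430.75$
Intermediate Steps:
$L{\left(w,a \right)} = 2 + a w$
$V{\left(g \right)} = g^{3} - \frac{5}{g}$ ($V{\left(g \right)} = g^{2} g - \frac{5}{g} = g^{3} - \frac{5}{g}$)
$y{\left(C \right)} = \left(C + \frac{-5 + C^{4}}{C}\right)^{2}$ ($y{\left(C \right)} = \left(\frac{-5 + C^{4}}{C} + C\right)^{2} = \left(C + \frac{-5 + C^{4}}{C}\right)^{2}$)
$-487 + y{\left(L{\left(0,1 \right)} \right)} = -487 + \frac{\left(-5 + \left(2 + 1 \cdot 0\right)^{2} + \left(2 + 1 \cdot 0\right)^{4}\right)^{2}}{\left(2 + 1 \cdot 0\right)^{2}} = -487 + \frac{\left(-5 + \left(2 + 0\right)^{2} + \left(2 + 0\right)^{4}\right)^{2}}{\left(2 + 0\right)^{2}} = -487 + \frac{\left(-5 + 2^{2} + 2^{4}\right)^{2}}{4} = -487 + \frac{\left(-5 + 4 + 16\right)^{2}}{4} = -487 + \frac{15^{2}}{4} = -487 + \frac{1}{4} \cdot 225 = -487 + \frac{225}{4} = - \frac{1723}{4}$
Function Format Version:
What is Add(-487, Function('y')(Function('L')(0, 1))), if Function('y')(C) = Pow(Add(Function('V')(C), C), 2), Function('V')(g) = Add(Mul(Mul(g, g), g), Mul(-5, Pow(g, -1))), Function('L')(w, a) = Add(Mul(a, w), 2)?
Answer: Rational(-1723, 4) ≈ -430.75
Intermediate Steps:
Function('L')(w, a) = Add(2, Mul(a, w))
Function('V')(g) = Add(Pow(g, 3), Mul(-5, Pow(g, -1))) (Function('V')(g) = Add(Mul(Pow(g, 2), g), Mul(-5, Pow(g, -1))) = Add(Pow(g, 3), Mul(-5, Pow(g, -1))))
Function('y')(C) = Pow(Add(C, Mul(Pow(C, -1), Add(-5, Pow(C, 4)))), 2) (Function('y')(C) = Pow(Add(Mul(Pow(C, -1), Add(-5, Pow(C, 4))), C), 2) = Pow(Add(C, Mul(Pow(C, -1), Add(-5, Pow(C, 4)))), 2))
Add(-487, Function('y')(Function('L')(0, 1))) = Add(-487, Mul(Pow(Add(2, Mul(1, 0)), -2), Pow(Add(-5, Pow(Add(2, Mul(1, 0)), 2), Pow(Add(2, Mul(1, 0)), 4)), 2))) = Add(-487, Mul(Pow(Add(2, 0), -2), Pow(Add(-5, Pow(Add(2, 0), 2), Pow(Add(2, 0), 4)), 2))) = Add(-487, Mul(Pow(2, -2), Pow(Add(-5, Pow(2, 2), Pow(2, 4)), 2))) = Add(-487, Mul(Rational(1, 4), Pow(Add(-5, 4, 16), 2))) = Add(-487, Mul(Rational(1, 4), Pow(15, 2))) = Add(-487, Mul(Rational(1, 4), 225)) = Add(-487, Rational(225, 4)) = Rational(-1723, 4)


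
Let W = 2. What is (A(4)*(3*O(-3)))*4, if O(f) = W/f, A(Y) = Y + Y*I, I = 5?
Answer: -192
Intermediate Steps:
A(Y) = 6*Y (A(Y) = Y + Y*5 = Y + 5*Y = 6*Y)
O(f) = 2/f
(A(4)*(3*O(-3)))*4 = ((6*4)*(3*(2/(-3))))*4 = (24*(3*(2*(-⅓))))*4 = (24*(3*(-⅔)))*4 = (24*(-2))*4 = -48*4 = -192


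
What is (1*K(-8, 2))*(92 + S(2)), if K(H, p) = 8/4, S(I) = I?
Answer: 188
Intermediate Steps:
K(H, p) = 2 (K(H, p) = 8*(1/4) = 2)
(1*K(-8, 2))*(92 + S(2)) = (1*2)*(92 + 2) = 2*94 = 188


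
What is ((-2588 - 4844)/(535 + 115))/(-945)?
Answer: 3716/307125 ≈ 0.012099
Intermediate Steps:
((-2588 - 4844)/(535 + 115))/(-945) = -7432/650*(-1/945) = -7432*1/650*(-1/945) = -3716/325*(-1/945) = 3716/307125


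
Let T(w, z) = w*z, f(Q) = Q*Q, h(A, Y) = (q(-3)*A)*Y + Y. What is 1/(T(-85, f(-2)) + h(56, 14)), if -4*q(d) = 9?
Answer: -1/2090 ≈ -0.00047847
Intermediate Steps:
q(d) = -9/4 (q(d) = -¼*9 = -9/4)
h(A, Y) = Y - 9*A*Y/4 (h(A, Y) = (-9*A/4)*Y + Y = -9*A*Y/4 + Y = Y - 9*A*Y/4)
f(Q) = Q²
1/(T(-85, f(-2)) + h(56, 14)) = 1/(-85*(-2)² + (¼)*14*(4 - 9*56)) = 1/(-85*4 + (¼)*14*(4 - 504)) = 1/(-340 + (¼)*14*(-500)) = 1/(-340 - 1750) = 1/(-2090) = -1/2090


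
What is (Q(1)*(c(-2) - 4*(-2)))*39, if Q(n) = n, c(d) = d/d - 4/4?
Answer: 312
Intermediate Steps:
c(d) = 0 (c(d) = 1 - 4*¼ = 1 - 1 = 0)
(Q(1)*(c(-2) - 4*(-2)))*39 = (1*(0 - 4*(-2)))*39 = (1*(0 + 8))*39 = (1*8)*39 = 8*39 = 312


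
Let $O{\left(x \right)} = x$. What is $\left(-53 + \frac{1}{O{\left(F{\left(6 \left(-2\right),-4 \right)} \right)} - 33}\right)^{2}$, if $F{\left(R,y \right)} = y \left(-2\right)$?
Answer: $\frac{1758276}{625} \approx 2813.2$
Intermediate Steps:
$F{\left(R,y \right)} = - 2 y$
$\left(-53 + \frac{1}{O{\left(F{\left(6 \left(-2\right),-4 \right)} \right)} - 33}\right)^{2} = \left(-53 + \frac{1}{\left(-2\right) \left(-4\right) - 33}\right)^{2} = \left(-53 + \frac{1}{8 - 33}\right)^{2} = \left(-53 + \frac{1}{-25}\right)^{2} = \left(-53 - \frac{1}{25}\right)^{2} = \left(- \frac{1326}{25}\right)^{2} = \frac{1758276}{625}$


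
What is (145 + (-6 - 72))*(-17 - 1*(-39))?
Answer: 1474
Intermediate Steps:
(145 + (-6 - 72))*(-17 - 1*(-39)) = (145 - 78)*(-17 + 39) = 67*22 = 1474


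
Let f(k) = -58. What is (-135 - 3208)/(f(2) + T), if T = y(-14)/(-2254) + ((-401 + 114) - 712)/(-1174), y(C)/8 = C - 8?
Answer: 4423116614/75510499 ≈ 58.576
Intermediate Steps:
y(C) = -64 + 8*C (y(C) = 8*(C - 8) = 8*(-8 + C) = -64 + 8*C)
T = 1229185/1323098 (T = (-64 + 8*(-14))/(-2254) + ((-401 + 114) - 712)/(-1174) = (-64 - 112)*(-1/2254) + (-287 - 712)*(-1/1174) = -176*(-1/2254) - 999*(-1/1174) = 88/1127 + 999/1174 = 1229185/1323098 ≈ 0.92902)
(-135 - 3208)/(f(2) + T) = (-135 - 3208)/(-58 + 1229185/1323098) = -3343/(-75510499/1323098) = -3343*(-1323098/75510499) = 4423116614/75510499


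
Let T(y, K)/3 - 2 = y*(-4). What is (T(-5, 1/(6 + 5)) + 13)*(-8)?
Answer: -632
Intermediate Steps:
T(y, K) = 6 - 12*y (T(y, K) = 6 + 3*(y*(-4)) = 6 + 3*(-4*y) = 6 - 12*y)
(T(-5, 1/(6 + 5)) + 13)*(-8) = ((6 - 12*(-5)) + 13)*(-8) = ((6 + 60) + 13)*(-8) = (66 + 13)*(-8) = 79*(-8) = -632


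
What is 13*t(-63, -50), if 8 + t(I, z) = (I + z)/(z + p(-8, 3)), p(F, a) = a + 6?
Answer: -2795/41 ≈ -68.171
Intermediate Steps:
p(F, a) = 6 + a
t(I, z) = -8 + (I + z)/(9 + z) (t(I, z) = -8 + (I + z)/(z + (6 + 3)) = -8 + (I + z)/(z + 9) = -8 + (I + z)/(9 + z))
13*t(-63, -50) = 13*((-72 - 63 - 7*(-50))/(9 - 50)) = 13*((-72 - 63 + 350)/(-41)) = 13*(-1/41*215) = 13*(-215/41) = -2795/41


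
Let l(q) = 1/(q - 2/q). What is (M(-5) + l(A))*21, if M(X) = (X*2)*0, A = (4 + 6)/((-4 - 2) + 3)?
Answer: -315/41 ≈ -7.6829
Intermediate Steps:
A = -10/3 (A = 10/(-6 + 3) = 10/(-3) = 10*(-⅓) = -10/3 ≈ -3.3333)
M(X) = 0 (M(X) = (2*X)*0 = 0)
(M(-5) + l(A))*21 = (0 - 10/(3*(-2 + (-10/3)²)))*21 = (0 - 10/(3*(-2 + 100/9)))*21 = (0 - 10/(3*82/9))*21 = (0 - 10/3*9/82)*21 = (0 - 15/41)*21 = -15/41*21 = -315/41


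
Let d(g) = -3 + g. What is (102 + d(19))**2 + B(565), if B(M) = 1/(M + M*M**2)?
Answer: 2511370095561/180362690 ≈ 13924.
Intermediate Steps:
B(M) = 1/(M + M**3)
(102 + d(19))**2 + B(565) = (102 + (-3 + 19))**2 + 1/(565 + 565**3) = (102 + 16)**2 + 1/(565 + 180362125) = 118**2 + 1/180362690 = 13924 + 1/180362690 = 2511370095561/180362690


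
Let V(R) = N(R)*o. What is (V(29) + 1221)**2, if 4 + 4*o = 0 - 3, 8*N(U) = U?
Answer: 1510799161/1024 ≈ 1.4754e+6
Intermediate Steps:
N(U) = U/8
o = -7/4 (o = -1 + (0 - 3)/4 = -1 + (1/4)*(-3) = -1 - 3/4 = -7/4 ≈ -1.7500)
V(R) = -7*R/32 (V(R) = (R/8)*(-7/4) = -7*R/32)
(V(29) + 1221)**2 = (-7/32*29 + 1221)**2 = (-203/32 + 1221)**2 = (38869/32)**2 = 1510799161/1024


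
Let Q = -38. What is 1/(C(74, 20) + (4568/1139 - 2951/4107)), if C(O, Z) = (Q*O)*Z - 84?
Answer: -4677873/263461119265 ≈ -1.7755e-5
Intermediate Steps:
C(O, Z) = -84 - 38*O*Z (C(O, Z) = (-38*O)*Z - 84 = -38*O*Z - 84 = -84 - 38*O*Z)
1/(C(74, 20) + (4568/1139 - 2951/4107)) = 1/((-84 - 38*74*20) + (4568/1139 - 2951/4107)) = 1/((-84 - 56240) + (4568*(1/1139) - 2951*1/4107)) = 1/(-56324 + (4568/1139 - 2951/4107)) = 1/(-56324 + 15399587/4677873) = 1/(-263461119265/4677873) = -4677873/263461119265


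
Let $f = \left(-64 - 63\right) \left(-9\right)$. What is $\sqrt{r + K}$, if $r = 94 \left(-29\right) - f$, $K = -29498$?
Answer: $i \sqrt{33367} \approx 182.67 i$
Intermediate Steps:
$f = 1143$ ($f = \left(-127\right) \left(-9\right) = 1143$)
$r = -3869$ ($r = 94 \left(-29\right) - 1143 = -2726 - 1143 = -3869$)
$\sqrt{r + K} = \sqrt{-3869 - 29498} = \sqrt{-33367} = i \sqrt{33367}$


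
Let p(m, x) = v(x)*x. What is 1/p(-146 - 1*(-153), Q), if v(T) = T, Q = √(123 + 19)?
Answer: 1/142 ≈ 0.0070423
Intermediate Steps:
Q = √142 ≈ 11.916
p(m, x) = x² (p(m, x) = x*x = x²)
1/p(-146 - 1*(-153), Q) = 1/((√142)²) = 1/142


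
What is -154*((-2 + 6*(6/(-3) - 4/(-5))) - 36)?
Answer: 34804/5 ≈ 6960.8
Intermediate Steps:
-154*((-2 + 6*(6/(-3) - 4/(-5))) - 36) = -154*((-2 + 6*(6*(-⅓) - 4*(-⅕))) - 36) = -154*((-2 + 6*(-2 + ⅘)) - 36) = -154*((-2 + 6*(-6/5)) - 36) = -154*((-2 - 36/5) - 36) = -154*(-46/5 - 36) = -154*(-226/5) = 34804/5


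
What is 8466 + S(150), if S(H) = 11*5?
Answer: 8521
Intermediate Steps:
S(H) = 55
8466 + S(150) = 8466 + 55 = 8521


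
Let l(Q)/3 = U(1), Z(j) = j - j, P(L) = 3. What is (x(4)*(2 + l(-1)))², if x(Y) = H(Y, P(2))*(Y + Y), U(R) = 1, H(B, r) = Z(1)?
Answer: 0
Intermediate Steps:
Z(j) = 0
H(B, r) = 0
l(Q) = 3 (l(Q) = 3*1 = 3)
x(Y) = 0 (x(Y) = 0*(Y + Y) = 0*(2*Y) = 0)
(x(4)*(2 + l(-1)))² = (0*(2 + 3))² = (0*5)² = 0² = 0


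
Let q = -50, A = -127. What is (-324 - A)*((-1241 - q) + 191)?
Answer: 197000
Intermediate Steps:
(-324 - A)*((-1241 - q) + 191) = (-324 - 1*(-127))*((-1241 - 1*(-50)) + 191) = (-324 + 127)*((-1241 + 50) + 191) = -197*(-1191 + 191) = -197*(-1000) = 197000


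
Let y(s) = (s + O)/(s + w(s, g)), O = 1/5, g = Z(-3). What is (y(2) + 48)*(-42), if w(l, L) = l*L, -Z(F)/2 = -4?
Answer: -30317/15 ≈ -2021.1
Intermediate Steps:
Z(F) = 8 (Z(F) = -2*(-4) = 8)
g = 8
w(l, L) = L*l
O = ⅕ ≈ 0.20000
y(s) = (⅕ + s)/(9*s) (y(s) = (s + ⅕)/(s + 8*s) = (⅕ + s)/((9*s)) = (⅕ + s)*(1/(9*s)) = (⅕ + s)/(9*s))
(y(2) + 48)*(-42) = ((1/45)*(1 + 5*2)/2 + 48)*(-42) = ((1/45)*(½)*(1 + 10) + 48)*(-42) = ((1/45)*(½)*11 + 48)*(-42) = (11/90 + 48)*(-42) = (4331/90)*(-42) = -30317/15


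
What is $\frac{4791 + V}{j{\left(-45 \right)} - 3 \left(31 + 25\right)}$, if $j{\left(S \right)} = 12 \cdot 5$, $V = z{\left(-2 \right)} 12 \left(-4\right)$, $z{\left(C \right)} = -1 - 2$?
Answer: $- \frac{1645}{36} \approx -45.694$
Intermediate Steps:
$z{\left(C \right)} = -3$ ($z{\left(C \right)} = -1 - 2 = -3$)
$V = 144$ ($V = \left(-3\right) 12 \left(-4\right) = \left(-36\right) \left(-4\right) = 144$)
$j{\left(S \right)} = 60$
$\frac{4791 + V}{j{\left(-45 \right)} - 3 \left(31 + 25\right)} = \frac{4791 + 144}{60 - 3 \left(31 + 25\right)} = \frac{4935}{60 - 168} = \frac{4935}{-108} = 4935 \left(- \frac{1}{108}\right) = - \frac{1645}{36}$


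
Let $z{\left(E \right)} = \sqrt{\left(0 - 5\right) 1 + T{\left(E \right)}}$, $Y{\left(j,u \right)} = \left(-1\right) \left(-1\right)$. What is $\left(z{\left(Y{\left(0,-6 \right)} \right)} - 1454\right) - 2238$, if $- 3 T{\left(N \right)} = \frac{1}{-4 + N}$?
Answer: $-3692 + \frac{2 i \sqrt{11}}{3} \approx -3692.0 + 2.2111 i$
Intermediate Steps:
$Y{\left(j,u \right)} = 1$
$T{\left(N \right)} = - \frac{1}{3 \left(-4 + N\right)}$
$z{\left(E \right)} = \sqrt{-5 - \frac{1}{-12 + 3 E}}$ ($z{\left(E \right)} = \sqrt{\left(0 - 5\right) 1 - \frac{1}{-12 + 3 E}} = \sqrt{\left(-5\right) 1 - \frac{1}{-12 + 3 E}} = \sqrt{-5 - \frac{1}{-12 + 3 E}}$)
$\left(z{\left(Y{\left(0,-6 \right)} \right)} - 1454\right) - 2238 = \left(\frac{\sqrt{3} \sqrt{\frac{59 - 15}{-4 + 1}}}{3} - 1454\right) - 2238 = \left(\frac{\sqrt{3} \sqrt{\frac{59 - 15}{-3}}}{3} - 1454\right) - 2238 = \left(\frac{\sqrt{3} \sqrt{\left(- \frac{1}{3}\right) 44}}{3} - 1454\right) - 2238 = \left(\frac{\sqrt{3} \sqrt{- \frac{44}{3}}}{3} - 1454\right) - 2238 = \left(\frac{\sqrt{3} \frac{2 i \sqrt{33}}{3}}{3} - 1454\right) - 2238 = \left(\frac{2 i \sqrt{11}}{3} - 1454\right) - 2238 = \left(-1454 + \frac{2 i \sqrt{11}}{3}\right) - 2238 = -3692 + \frac{2 i \sqrt{11}}{3}$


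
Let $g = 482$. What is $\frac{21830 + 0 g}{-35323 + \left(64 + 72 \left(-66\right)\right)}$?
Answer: $- \frac{21830}{40011} \approx -0.5456$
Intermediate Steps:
$\frac{21830 + 0 g}{-35323 + \left(64 + 72 \left(-66\right)\right)} = \frac{21830 + 0 \cdot 482}{-35323 + \left(64 + 72 \left(-66\right)\right)} = \frac{21830 + 0}{-35323 + \left(64 - 4752\right)} = \frac{21830}{-35323 - 4688} = \frac{21830}{-40011} = 21830 \left(- \frac{1}{40011}\right) = - \frac{21830}{40011}$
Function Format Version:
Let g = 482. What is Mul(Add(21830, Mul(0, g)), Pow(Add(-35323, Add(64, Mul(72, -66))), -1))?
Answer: Rational(-21830, 40011) ≈ -0.54560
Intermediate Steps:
Mul(Add(21830, Mul(0, g)), Pow(Add(-35323, Add(64, Mul(72, -66))), -1)) = Mul(Add(21830, Mul(0, 482)), Pow(Add(-35323, Add(64, Mul(72, -66))), -1)) = Mul(Add(21830, 0), Pow(Add(-35323, Add(64, -4752)), -1)) = Mul(21830, Pow(Add(-35323, -4688), -1)) = Mul(21830, Pow(-40011, -1)) = Mul(21830, Rational(-1, 40011)) = Rational(-21830, 40011)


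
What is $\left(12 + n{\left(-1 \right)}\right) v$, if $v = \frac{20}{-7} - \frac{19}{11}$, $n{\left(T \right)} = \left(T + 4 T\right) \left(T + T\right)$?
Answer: $- \frac{706}{7} \approx -100.86$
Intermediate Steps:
$n{\left(T \right)} = 10 T^{2}$ ($n{\left(T \right)} = 5 T 2 T = 10 T^{2}$)
$v = - \frac{353}{77}$ ($v = 20 \left(- \frac{1}{7}\right) - \frac{19}{11} = - \frac{20}{7} - \frac{19}{11} = - \frac{353}{77} \approx -4.5844$)
$\left(12 + n{\left(-1 \right)}\right) v = \left(12 + 10 \left(-1\right)^{2}\right) \left(- \frac{353}{77}\right) = \left(12 + 10 \cdot 1\right) \left(- \frac{353}{77}\right) = \left(12 + 10\right) \left(- \frac{353}{77}\right) = 22 \left(- \frac{353}{77}\right) = - \frac{706}{7}$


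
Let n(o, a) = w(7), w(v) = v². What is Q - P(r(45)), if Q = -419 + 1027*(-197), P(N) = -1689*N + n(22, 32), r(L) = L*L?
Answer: 3217438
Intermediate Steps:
r(L) = L²
n(o, a) = 49 (n(o, a) = 7² = 49)
P(N) = 49 - 1689*N (P(N) = -1689*N + 49 = 49 - 1689*N)
Q = -202738 (Q = -419 - 202319 = -202738)
Q - P(r(45)) = -202738 - (49 - 1689*45²) = -202738 - (49 - 1689*2025) = -202738 - (49 - 3420225) = -202738 - 1*(-3420176) = -202738 + 3420176 = 3217438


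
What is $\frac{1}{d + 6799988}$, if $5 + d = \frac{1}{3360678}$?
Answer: $\frac{3360678}{22852553268475} \approx 1.4706 \cdot 10^{-7}$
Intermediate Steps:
$d = - \frac{16803389}{3360678}$ ($d = -5 + \frac{1}{3360678} = - \frac{16803389}{3360678} \approx -5.0$)
$\frac{1}{d + 6799988} = \frac{1}{- \frac{16803389}{3360678} + 6799988} = \frac{1}{\frac{22852553268475}{3360678}} = \frac{3360678}{22852553268475}$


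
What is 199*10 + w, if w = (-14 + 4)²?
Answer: 2090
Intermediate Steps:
w = 100 (w = (-10)² = 100)
199*10 + w = 199*10 + 100 = 1990 + 100 = 2090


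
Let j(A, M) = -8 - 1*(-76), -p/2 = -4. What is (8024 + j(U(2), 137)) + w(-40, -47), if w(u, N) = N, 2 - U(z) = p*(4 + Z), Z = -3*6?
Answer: 8045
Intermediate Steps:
p = 8 (p = -2*(-4) = 8)
Z = -18
U(z) = 114 (U(z) = 2 - 8*(4 - 18) = 2 - 8*(-14) = 2 - 1*(-112) = 2 + 112 = 114)
j(A, M) = 68 (j(A, M) = -8 + 76 = 68)
(8024 + j(U(2), 137)) + w(-40, -47) = (8024 + 68) - 47 = 8092 - 47 = 8045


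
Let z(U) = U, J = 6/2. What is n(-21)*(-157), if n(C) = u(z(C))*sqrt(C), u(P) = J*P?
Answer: 9891*I*sqrt(21) ≈ 45326.0*I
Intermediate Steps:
J = 3 (J = 6*(1/2) = 3)
u(P) = 3*P
n(C) = 3*C**(3/2) (n(C) = (3*C)*sqrt(C) = 3*C**(3/2))
n(-21)*(-157) = (3*(-21)**(3/2))*(-157) = (3*(-21*I*sqrt(21)))*(-157) = -63*I*sqrt(21)*(-157) = 9891*I*sqrt(21)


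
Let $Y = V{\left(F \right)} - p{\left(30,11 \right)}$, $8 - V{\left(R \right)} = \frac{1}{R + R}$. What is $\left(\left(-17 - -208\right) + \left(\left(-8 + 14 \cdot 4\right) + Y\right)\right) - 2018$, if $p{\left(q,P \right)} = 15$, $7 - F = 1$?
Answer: $- \frac{21433}{12} \approx -1786.1$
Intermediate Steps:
$F = 6$ ($F = 7 - 1 = 6$)
$V{\left(R \right)} = 8 - \frac{1}{2 R}$ ($V{\left(R \right)} = 8 - \frac{1}{R + R} = 8 - \frac{1}{2 R}$)
$Y = - \frac{85}{12}$ ($Y = \left(8 - \frac{1}{2 \cdot 6}\right) - 15 = \left(8 - \frac{1}{12}\right) - 15 = \frac{95}{12} - 15 = - \frac{85}{12} \approx -7.0833$)
$\left(\left(-17 - -208\right) + \left(\left(-8 + 14 \cdot 4\right) + Y\right)\right) - 2018 = \left(\left(-17 - -208\right) + \left(\left(-8 + 14 \cdot 4\right) - \frac{85}{12}\right)\right) - 2018 = \left(\left(-17 + 208\right) + \left(\left(-8 + 56\right) - \frac{85}{12}\right)\right) - 2018 = \left(191 + \left(48 - \frac{85}{12}\right)\right) - 2018 = \left(191 + \frac{491}{12}\right) - 2018 = \frac{2783}{12} - 2018 = - \frac{21433}{12}$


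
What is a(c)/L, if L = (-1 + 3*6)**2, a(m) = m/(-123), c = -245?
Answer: 245/35547 ≈ 0.0068923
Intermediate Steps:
a(m) = -m/123 (a(m) = m*(-1/123) = -m/123)
L = 289 (L = (-1 + 18)**2 = 17**2 = 289)
a(c)/L = -1/123*(-245)/289 = (245/123)*(1/289) = 245/35547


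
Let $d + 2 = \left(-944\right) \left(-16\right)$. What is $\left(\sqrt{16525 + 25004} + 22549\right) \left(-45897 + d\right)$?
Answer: $-694396455 - 30795 \sqrt{41529} \approx -7.0067 \cdot 10^{8}$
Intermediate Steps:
$d = 15102$ ($d = -2 - -15104 = -2 + 15104 = 15102$)
$\left(\sqrt{16525 + 25004} + 22549\right) \left(-45897 + d\right) = \left(\sqrt{16525 + 25004} + 22549\right) \left(-45897 + 15102\right) = \left(\sqrt{41529} + 22549\right) \left(-30795\right) = \left(22549 + \sqrt{41529}\right) \left(-30795\right) = -694396455 - 30795 \sqrt{41529}$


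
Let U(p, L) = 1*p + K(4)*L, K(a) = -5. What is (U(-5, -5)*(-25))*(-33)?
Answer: 16500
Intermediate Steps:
U(p, L) = p - 5*L (U(p, L) = 1*p - 5*L = p - 5*L)
(U(-5, -5)*(-25))*(-33) = ((-5 - 5*(-5))*(-25))*(-33) = ((-5 + 25)*(-25))*(-33) = (20*(-25))*(-33) = -500*(-33) = 16500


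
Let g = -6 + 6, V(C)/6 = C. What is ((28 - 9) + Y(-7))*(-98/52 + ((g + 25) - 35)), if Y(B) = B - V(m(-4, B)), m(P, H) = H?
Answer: -8343/13 ≈ -641.77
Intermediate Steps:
V(C) = 6*C
Y(B) = -5*B (Y(B) = B - 6*B = -5*B)
g = 0
((28 - 9) + Y(-7))*(-98/52 + ((g + 25) - 35)) = ((28 - 9) - 5*(-7))*(-98/52 + ((0 + 25) - 35)) = (19 + 35)*(-98*1/52 + (25 - 35)) = 54*(-49/26 - 10) = 54*(-309/26) = -8343/13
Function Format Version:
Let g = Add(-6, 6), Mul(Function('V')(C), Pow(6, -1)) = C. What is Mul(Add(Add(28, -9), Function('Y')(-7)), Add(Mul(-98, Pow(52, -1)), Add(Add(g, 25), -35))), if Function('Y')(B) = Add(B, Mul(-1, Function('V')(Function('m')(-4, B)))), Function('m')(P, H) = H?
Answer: Rational(-8343, 13) ≈ -641.77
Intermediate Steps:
Function('V')(C) = Mul(6, C)
Function('Y')(B) = Mul(-5, B) (Function('Y')(B) = Add(B, Mul(-1, Mul(6, B))) = Add(B, Mul(-6, B)) = Mul(-5, B))
g = 0
Mul(Add(Add(28, -9), Function('Y')(-7)), Add(Mul(-98, Pow(52, -1)), Add(Add(g, 25), -35))) = Mul(Add(Add(28, -9), Mul(-5, -7)), Add(Mul(-98, Pow(52, -1)), Add(Add(0, 25), -35))) = Mul(Add(19, 35), Add(Mul(-98, Rational(1, 52)), Add(25, -35))) = Mul(54, Add(Rational(-49, 26), -10)) = Mul(54, Rational(-309, 26)) = Rational(-8343, 13)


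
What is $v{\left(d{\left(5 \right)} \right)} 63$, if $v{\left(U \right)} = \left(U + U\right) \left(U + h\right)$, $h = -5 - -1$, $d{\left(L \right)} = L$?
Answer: $630$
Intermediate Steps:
$h = -4$ ($h = -5 + 1 = -4$)
$v{\left(U \right)} = 2 U \left(-4 + U\right)$ ($v{\left(U \right)} = \left(U + U\right) \left(U - 4\right) = 2 U \left(-4 + U\right)$)
$v{\left(d{\left(5 \right)} \right)} 63 = 2 \cdot 5 \left(-4 + 5\right) 63 = 2 \cdot 5 \cdot 1 \cdot 63 = 10 \cdot 63 = 630$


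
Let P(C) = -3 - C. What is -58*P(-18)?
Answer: -870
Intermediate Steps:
-58*P(-18) = -58*(-3 - 1*(-18)) = -58*(-3 + 18) = -58*15 = -870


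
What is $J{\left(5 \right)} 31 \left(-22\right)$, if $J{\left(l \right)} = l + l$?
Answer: $-6820$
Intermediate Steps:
$J{\left(l \right)} = 2 l$
$J{\left(5 \right)} 31 \left(-22\right) = 2 \cdot 5 \cdot 31 \left(-22\right) = 10 \cdot 31 \left(-22\right) = 310 \left(-22\right) = -6820$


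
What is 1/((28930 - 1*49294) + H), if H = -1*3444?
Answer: -1/23808 ≈ -4.2003e-5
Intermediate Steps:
H = -3444
1/((28930 - 1*49294) + H) = 1/((28930 - 1*49294) - 3444) = 1/((28930 - 49294) - 3444) = 1/(-20364 - 3444) = 1/(-23808) = -1/23808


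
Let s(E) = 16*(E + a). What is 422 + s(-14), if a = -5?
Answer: 118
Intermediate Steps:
s(E) = -80 + 16*E (s(E) = 16*(E - 5) = 16*(-5 + E) = -80 + 16*E)
422 + s(-14) = 422 + (-80 + 16*(-14)) = 422 + (-80 - 224) = 422 - 304 = 118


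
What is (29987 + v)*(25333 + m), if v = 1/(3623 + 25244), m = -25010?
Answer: 279600017790/28867 ≈ 9.6858e+6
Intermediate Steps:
v = 1/28867 ≈ 3.4642e-5
(29987 + v)*(25333 + m) = (29987 + 1/28867)*(25333 - 25010) = (865634730/28867)*323 = 279600017790/28867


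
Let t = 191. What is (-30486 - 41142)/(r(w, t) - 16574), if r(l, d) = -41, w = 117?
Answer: 71628/16615 ≈ 4.3110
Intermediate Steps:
(-30486 - 41142)/(r(w, t) - 16574) = (-30486 - 41142)/(-41 - 16574) = -71628/(-16615) = -71628*(-1/16615) = 71628/16615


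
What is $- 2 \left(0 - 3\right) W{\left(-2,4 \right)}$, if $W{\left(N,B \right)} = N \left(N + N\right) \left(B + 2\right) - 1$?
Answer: $282$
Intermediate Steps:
$W{\left(N,B \right)} = -1 + 2 N^{2} \left(2 + B\right)$ ($W{\left(N,B \right)} = N 2 N \left(2 + B\right) - 1 = 2 N^{2} \left(2 + B\right) - 1 = -1 + 2 N^{2} \left(2 + B\right)$)
$- 2 \left(0 - 3\right) W{\left(-2,4 \right)} = - 2 \left(0 - 3\right) \left(-1 + 4 \left(-2\right)^{2} + 2 \cdot 4 \left(-2\right)^{2}\right) = \left(-2\right) \left(-3\right) \left(-1 + 4 \cdot 4 + 2 \cdot 4 \cdot 4\right) = 6 \left(-1 + 16 + 32\right) = 6 \cdot 47 = 282$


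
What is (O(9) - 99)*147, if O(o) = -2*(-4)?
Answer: -13377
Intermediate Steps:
O(o) = 8
(O(9) - 99)*147 = (8 - 99)*147 = -91*147 = -13377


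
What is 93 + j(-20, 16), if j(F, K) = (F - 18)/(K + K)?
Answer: 1469/16 ≈ 91.813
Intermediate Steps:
j(F, K) = (-18 + F)/(2*K) (j(F, K) = (-18 + F)/((2*K)) = (-18 + F)*(1/(2*K)) = (-18 + F)/(2*K))
93 + j(-20, 16) = 93 + (½)*(-18 - 20)/16 = 93 + (½)*(1/16)*(-38) = 93 - 19/16 = 1469/16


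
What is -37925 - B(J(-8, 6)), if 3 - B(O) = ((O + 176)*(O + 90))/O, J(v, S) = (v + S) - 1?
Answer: -42945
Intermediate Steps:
J(v, S) = -1 + S + v (J(v, S) = (S + v) - 1 = -1 + S + v)
B(O) = 3 - (90 + O)*(176 + O)/O (B(O) = 3 - (O + 176)*(O + 90)/O = 3 - (176 + O)*(90 + O)/O = 3 - (90 + O)*(176 + O)/O)
-37925 - B(J(-8, 6)) = -37925 - (-263 - (-1 + 6 - 8) - 15840/(-1 + 6 - 8)) = -37925 - (-263 - 1*(-3) - 15840/(-3)) = -37925 - (-263 + 3 - 15840*(-1/3)) = -37925 - (-263 + 3 + 5280) = -37925 - 1*5020 = -37925 - 5020 = -42945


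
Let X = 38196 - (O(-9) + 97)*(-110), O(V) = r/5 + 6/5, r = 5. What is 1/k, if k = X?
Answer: 1/49108 ≈ 2.0363e-5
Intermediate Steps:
O(V) = 11/5 (O(V) = 5/5 + 6/5 = 5*(⅕) + 6*(⅕) = 1 + 6/5 = 11/5)
X = 49108 (X = 38196 - (11/5 + 97)*(-110) = 38196 - 496*(-110)/5 = 38196 - 1*(-10912) = 38196 + 10912 = 49108)
k = 49108
1/k = 1/49108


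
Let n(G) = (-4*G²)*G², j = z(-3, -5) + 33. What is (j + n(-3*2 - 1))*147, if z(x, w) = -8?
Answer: -1408113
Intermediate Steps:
j = 25 (j = -8 + 33 = 25)
n(G) = -4*G⁴
(j + n(-3*2 - 1))*147 = (25 - 4*(-3*2 - 1)⁴)*147 = (25 - 4*(-6 - 1)⁴)*147 = (25 - 4*(-7)⁴)*147 = (25 - 4*2401)*147 = (25 - 9604)*147 = -9579*147 = -1408113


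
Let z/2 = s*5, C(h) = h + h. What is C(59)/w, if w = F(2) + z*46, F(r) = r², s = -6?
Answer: -59/1378 ≈ -0.042816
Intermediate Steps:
C(h) = 2*h
z = -60 (z = 2*(-6*5) = 2*(-30) = -60)
w = -2756 (w = 2² - 60*46 = 4 - 2760 = -2756)
C(59)/w = (2*59)/(-2756) = 118*(-1/2756) = -59/1378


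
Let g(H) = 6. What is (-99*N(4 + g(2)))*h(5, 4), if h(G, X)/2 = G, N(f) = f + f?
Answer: -19800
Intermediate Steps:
N(f) = 2*f
h(G, X) = 2*G
(-99*N(4 + g(2)))*h(5, 4) = (-198*(4 + 6))*(2*5) = -198*10*10 = -99*20*10 = -1980*10 = -19800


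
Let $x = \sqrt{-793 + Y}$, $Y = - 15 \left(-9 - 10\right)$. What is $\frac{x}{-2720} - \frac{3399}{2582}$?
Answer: $- \frac{3399}{2582} - \frac{i \sqrt{127}}{1360} \approx -1.3164 - 0.0082863 i$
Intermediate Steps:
$Y = 285$ ($Y = \left(-15\right) \left(-19\right) = 285$)
$x = 2 i \sqrt{127}$ ($x = \sqrt{-793 + 285} = \sqrt{-508} = 2 i \sqrt{127} \approx 22.539 i$)
$\frac{x}{-2720} - \frac{3399}{2582} = \frac{2 i \sqrt{127}}{-2720} - \frac{3399}{2582} = 2 i \sqrt{127} \left(- \frac{1}{2720}\right) - \frac{3399}{2582} = - \frac{i \sqrt{127}}{1360} - \frac{3399}{2582} = - \frac{3399}{2582} - \frac{i \sqrt{127}}{1360}$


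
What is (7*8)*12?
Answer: 672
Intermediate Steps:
(7*8)*12 = 56*12 = 672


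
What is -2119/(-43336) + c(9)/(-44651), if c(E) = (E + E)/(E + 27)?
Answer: 94593801/1934995736 ≈ 0.048886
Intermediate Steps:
c(E) = 2*E/(27 + E) (c(E) = (2*E)/(27 + E) = 2*E/(27 + E))
-2119/(-43336) + c(9)/(-44651) = -2119/(-43336) + (2*9/(27 + 9))/(-44651) = -2119*(-1/43336) + (2*9/36)*(-1/44651) = 2119/43336 + (2*9*(1/36))*(-1/44651) = 2119/43336 + (1/2)*(-1/44651) = 2119/43336 - 1/89302 = 94593801/1934995736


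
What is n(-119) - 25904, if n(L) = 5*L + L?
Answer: -26618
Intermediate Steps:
n(L) = 6*L
n(-119) - 25904 = 6*(-119) - 25904 = -714 - 25904 = -26618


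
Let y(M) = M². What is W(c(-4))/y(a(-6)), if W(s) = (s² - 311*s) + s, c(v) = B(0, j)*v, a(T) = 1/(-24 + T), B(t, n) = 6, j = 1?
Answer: 7214400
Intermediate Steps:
c(v) = 6*v
W(s) = s² - 310*s
W(c(-4))/y(a(-6)) = ((6*(-4))*(-310 + 6*(-4)))/((1/(-24 - 6))²) = (-24*(-310 - 24))/((1/(-30))²) = (-24*(-334))/((-1/30)²) = 8016/(1/900) = 8016*900 = 7214400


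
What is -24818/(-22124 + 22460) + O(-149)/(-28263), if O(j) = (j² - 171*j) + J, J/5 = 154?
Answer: -119618389/1582728 ≈ -75.577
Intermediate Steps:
J = 770 (J = 5*154 = 770)
O(j) = 770 + j² - 171*j (O(j) = (j² - 171*j) + 770 = 770 + j² - 171*j)
-24818/(-22124 + 22460) + O(-149)/(-28263) = -24818/(-22124 + 22460) + (770 + (-149)² - 171*(-149))/(-28263) = -24818/336 + (770 + 22201 + 25479)*(-1/28263) = -24818*1/336 + 48450*(-1/28263) = -12409/168 - 16150/9421 = -119618389/1582728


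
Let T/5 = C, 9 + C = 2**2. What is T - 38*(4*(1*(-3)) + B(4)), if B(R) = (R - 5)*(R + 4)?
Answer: 735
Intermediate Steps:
B(R) = (-5 + R)*(4 + R)
C = -5 (C = -9 + 2**2 = -9 + 4 = -5)
T = -25 (T = 5*(-5) = -25)
T - 38*(4*(1*(-3)) + B(4)) = -25 - 38*(4*(1*(-3)) + (-20 + 4**2 - 1*4)) = -25 - 38*(4*(-3) + (-20 + 16 - 4)) = -25 - 38*(-12 - 8) = -25 - 38*(-20) = -25 + 760 = 735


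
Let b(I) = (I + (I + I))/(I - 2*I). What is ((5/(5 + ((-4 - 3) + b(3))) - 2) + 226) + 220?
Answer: 443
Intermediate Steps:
b(I) = -3 (b(I) = (I + 2*I)/((-I)) = (3*I)*(-1/I) = -3)
((5/(5 + ((-4 - 3) + b(3))) - 2) + 226) + 220 = ((5/(5 + ((-4 - 3) - 3)) - 2) + 226) + 220 = ((5/(5 + (-7 - 3)) - 2) + 226) + 220 = ((5/(5 - 10) - 2) + 226) + 220 = ((5/(-5) - 2) + 226) + 220 = ((-⅕*5 - 2) + 226) + 220 = ((-1 - 2) + 226) + 220 = (-3 + 226) + 220 = 223 + 220 = 443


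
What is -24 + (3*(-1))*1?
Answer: -27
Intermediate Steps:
-24 + (3*(-1))*1 = -24 - 3*1 = -24 - 3 = -27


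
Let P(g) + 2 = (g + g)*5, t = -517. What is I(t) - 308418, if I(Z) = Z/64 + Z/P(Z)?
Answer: -25522866545/82752 ≈ -3.0843e+5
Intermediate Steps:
P(g) = -2 + 10*g (P(g) = -2 + (g + g)*5 = -2 + (2*g)*5 = -2 + 10*g)
I(Z) = Z/64 + Z/(-2 + 10*Z)
I(t) - 308418 = (1/64)*(-517)*(31 + 5*(-517))/(-1 + 5*(-517)) - 308418 = (1/64)*(-517)*(31 - 2585)/(-1 - 2585) - 308418 = (1/64)*(-517)*(-2554)/(-2586) - 308418 = (1/64)*(-517)*(-1/2586)*(-2554) - 308418 = -660209/82752 - 308418 = -25522866545/82752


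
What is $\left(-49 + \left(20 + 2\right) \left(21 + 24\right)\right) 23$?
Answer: $21643$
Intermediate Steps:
$\left(-49 + \left(20 + 2\right) \left(21 + 24\right)\right) 23 = \left(-49 + 22 \cdot 45\right) 23 = \left(-49 + 990\right) 23 = 941 \cdot 23 = 21643$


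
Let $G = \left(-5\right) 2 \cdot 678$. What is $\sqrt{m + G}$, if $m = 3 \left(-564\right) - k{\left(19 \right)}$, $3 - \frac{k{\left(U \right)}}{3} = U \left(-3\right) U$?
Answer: $i \sqrt{11730} \approx 108.31 i$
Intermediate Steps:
$k{\left(U \right)} = 9 + 9 U^{2}$ ($k{\left(U \right)} = 9 - 3 U \left(-3\right) U = 9 - 3 - 3 U U = 9 - 3 \left(- 3 U^{2}\right) = 9 + 9 U^{2}$)
$m = -4950$ ($m = 3 \left(-564\right) - \left(9 + 9 \cdot 19^{2}\right) = -1692 - \left(9 + 9 \cdot 361\right) = -1692 - \left(9 + 3249\right) = -1692 - 3258 = -4950$)
$G = -6780$ ($G = \left(-10\right) 678 = -6780$)
$\sqrt{m + G} = \sqrt{-4950 - 6780} = \sqrt{-11730} = i \sqrt{11730}$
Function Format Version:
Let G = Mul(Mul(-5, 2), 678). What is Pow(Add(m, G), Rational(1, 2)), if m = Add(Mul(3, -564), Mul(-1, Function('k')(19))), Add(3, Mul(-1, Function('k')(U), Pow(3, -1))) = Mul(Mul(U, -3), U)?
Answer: Mul(I, Pow(11730, Rational(1, 2))) ≈ Mul(108.31, I)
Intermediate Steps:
Function('k')(U) = Add(9, Mul(9, Pow(U, 2))) (Function('k')(U) = Add(9, Mul(-3, Mul(Mul(U, -3), U))) = Add(9, Mul(-3, Mul(Mul(-3, U), U))) = Add(9, Mul(-3, Mul(-3, Pow(U, 2)))) = Add(9, Mul(9, Pow(U, 2))))
m = -4950 (m = Add(Mul(3, -564), Mul(-1, Add(9, Mul(9, Pow(19, 2))))) = Add(-1692, Mul(-1, Add(9, Mul(9, 361)))) = Add(-1692, Mul(-1, Add(9, 3249))) = Add(-1692, Mul(-1, 3258)) = Add(-1692, -3258) = -4950)
G = -6780 (G = Mul(-10, 678) = -6780)
Pow(Add(m, G), Rational(1, 2)) = Pow(Add(-4950, -6780), Rational(1, 2)) = Pow(-11730, Rational(1, 2)) = Mul(I, Pow(11730, Rational(1, 2)))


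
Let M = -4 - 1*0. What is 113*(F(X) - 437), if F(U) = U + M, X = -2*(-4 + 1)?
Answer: -49155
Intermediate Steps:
X = 6 (X = -2*(-3) = 6)
M = -4 (M = -4 + 0 = -4)
F(U) = -4 + U (F(U) = U - 4 = -4 + U)
113*(F(X) - 437) = 113*((-4 + 6) - 437) = 113*(2 - 437) = 113*(-435) = -49155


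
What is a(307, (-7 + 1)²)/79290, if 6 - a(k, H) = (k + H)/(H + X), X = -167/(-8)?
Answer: -1/2576925 ≈ -3.8806e-7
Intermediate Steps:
X = 167/8 (X = -167*(-⅛) = 167/8 ≈ 20.875)
a(k, H) = 6 - (H + k)/(167/8 + H) (a(k, H) = 6 - (k + H)/(H + 167/8) = 6 - (H + k)/(167/8 + H))
a(307, (-7 + 1)²)/79290 = (2*(501 - 4*307 + 20*(-7 + 1)²)/(167 + 8*(-7 + 1)²))/79290 = (2*(501 - 1228 + 20*(-6)²)/(167 + 8*(-6)²))*(1/79290) = (2*(501 - 1228 + 20*36)/(167 + 8*36))*(1/79290) = (2*(501 - 1228 + 720)/(167 + 288))*(1/79290) = (2*(-7)/455)*(1/79290) = (2*(1/455)*(-7))*(1/79290) = -2/65*1/79290 = -1/2576925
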